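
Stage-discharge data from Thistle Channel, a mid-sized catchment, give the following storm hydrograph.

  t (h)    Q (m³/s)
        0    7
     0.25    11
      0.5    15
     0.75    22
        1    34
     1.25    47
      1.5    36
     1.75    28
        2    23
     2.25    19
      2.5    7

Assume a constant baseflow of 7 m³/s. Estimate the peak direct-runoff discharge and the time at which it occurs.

Subtracting baseflow gives direct-runoff ordinates: 0.0, 4.0, 8.0, 15.0, 27.0, 40.0, 29.0, 21.0, 16.0, 12.0, 0.0 m³/s.
The maximum is 40.0 m³/s, occurring at the reading for t = 1.25 h.

Q_p = 40.0 m³/s at t = 1.25 h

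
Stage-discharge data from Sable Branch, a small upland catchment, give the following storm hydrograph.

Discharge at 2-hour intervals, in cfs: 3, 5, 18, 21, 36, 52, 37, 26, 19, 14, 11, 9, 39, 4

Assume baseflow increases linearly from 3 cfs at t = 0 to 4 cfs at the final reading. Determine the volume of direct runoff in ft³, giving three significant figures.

Direct-runoff ordinates (Q − Q_b): 0.00, 1.92, 14.85, 17.77, 32.69, 48.62, 33.54, 22.46, 15.38, 10.31, 7.23, 5.15, 35.08, 0.00 cfs.
ΣQ_DR = 245.0 cfs.
With Δt = 2 h = 7200 s, V = ΣQ_DR · Δt = 245.0 × 7200 = 1.76 × 10^6 ft³.

V ≈ 1.76 × 10^6 ft³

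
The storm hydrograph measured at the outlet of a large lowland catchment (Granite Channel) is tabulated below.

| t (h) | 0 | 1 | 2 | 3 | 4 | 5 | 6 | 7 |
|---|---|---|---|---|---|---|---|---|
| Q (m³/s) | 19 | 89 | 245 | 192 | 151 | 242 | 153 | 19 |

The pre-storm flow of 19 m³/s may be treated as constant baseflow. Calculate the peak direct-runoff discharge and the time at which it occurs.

Subtracting baseflow gives direct-runoff ordinates: 0.0, 70.0, 226.0, 173.0, 132.0, 223.0, 134.0, 0.0 m³/s.
The maximum is 226.0 m³/s, occurring at the reading for t = 2 h.

Q_p = 226.0 m³/s at t = 2 h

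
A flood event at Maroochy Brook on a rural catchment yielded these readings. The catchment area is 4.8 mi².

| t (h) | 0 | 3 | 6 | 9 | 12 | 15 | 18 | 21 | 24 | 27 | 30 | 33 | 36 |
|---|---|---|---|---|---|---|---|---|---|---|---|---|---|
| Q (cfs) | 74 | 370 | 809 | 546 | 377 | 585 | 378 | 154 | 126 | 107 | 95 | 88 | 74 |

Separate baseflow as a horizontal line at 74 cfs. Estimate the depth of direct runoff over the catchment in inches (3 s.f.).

Direct runoff: 0.0, 296.0, 735.0, 472.0, 303.0, 511.0, 304.0, 80.0, 52.0, 33.0, 21.0, 14.0, 0.0 cfs; ΣQ_DR = 2821 cfs.
V = ΣQ_DR · Δt = 2821 × 10800 s = 3.047 × 10^7 ft³.
Over A = 4.8 mi², depth = V / A = 2.73 in.

d ≈ 2.73 in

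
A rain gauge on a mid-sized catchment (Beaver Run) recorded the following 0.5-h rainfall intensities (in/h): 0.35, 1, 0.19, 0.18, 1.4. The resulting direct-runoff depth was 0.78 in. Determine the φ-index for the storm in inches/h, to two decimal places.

Only the 2 blocks with intensity above φ contribute runoff: 1, 1.4 in/h.
Σ(I−φ)·Δt = d  ⇒  (1+1.4 − 2φ)·0.5 = 0.78
φ = (2.400 − 0.78/0.5) / 2 = 0.42 in/h.

φ ≈ 0.42 in/h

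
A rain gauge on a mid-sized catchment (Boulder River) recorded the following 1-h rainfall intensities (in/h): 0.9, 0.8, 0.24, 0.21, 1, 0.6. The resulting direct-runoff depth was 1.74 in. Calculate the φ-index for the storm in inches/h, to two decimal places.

Only the 4 blocks with intensity above φ contribute runoff: 0.9, 0.8, 1, 0.6 in/h.
Σ(I−φ)·Δt = d  ⇒  (0.9+0.8+1+0.6 − 4φ)·1 = 1.74
φ = (3.300 − 1.74/1) / 4 = 0.39 in/h.

φ ≈ 0.39 in/h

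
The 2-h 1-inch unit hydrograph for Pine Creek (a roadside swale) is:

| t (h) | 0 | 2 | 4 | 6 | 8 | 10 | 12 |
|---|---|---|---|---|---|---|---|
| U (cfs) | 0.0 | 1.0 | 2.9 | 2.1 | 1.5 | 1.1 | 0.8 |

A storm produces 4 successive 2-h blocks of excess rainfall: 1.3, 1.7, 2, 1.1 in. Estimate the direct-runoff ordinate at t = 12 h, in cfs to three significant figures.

By discrete convolution, Q_j = Σ (P_i / 1 in) · U_{j−i}.
At t = 12 h (j=6): Q = (1.3/1)·0.8 + (1.7/1)·1.1 + (2/1)·1.5 + (1.1/1)·2.1 = 8.22 cfs.

Q ≈ 8.22 cfs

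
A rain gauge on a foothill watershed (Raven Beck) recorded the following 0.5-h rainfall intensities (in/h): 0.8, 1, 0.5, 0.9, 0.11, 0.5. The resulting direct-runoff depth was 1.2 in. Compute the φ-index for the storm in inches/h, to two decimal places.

Only the 5 blocks with intensity above φ contribute runoff: 0.8, 1, 0.5, 0.9, 0.5 in/h.
Σ(I−φ)·Δt = d  ⇒  (0.8+1+0.5+0.9+0.5 − 5φ)·0.5 = 1.2
φ = (3.700 − 1.2/0.5) / 5 = 0.26 in/h.

φ ≈ 0.26 in/h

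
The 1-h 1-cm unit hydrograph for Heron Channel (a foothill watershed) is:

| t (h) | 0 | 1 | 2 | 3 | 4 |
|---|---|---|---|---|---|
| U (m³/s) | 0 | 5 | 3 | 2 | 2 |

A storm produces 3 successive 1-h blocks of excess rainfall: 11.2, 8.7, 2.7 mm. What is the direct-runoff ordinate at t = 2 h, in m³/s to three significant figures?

By discrete convolution, Q_j = Σ (P_i / 10 mm) · U_{j−i}.
At t = 2 h (j=2): Q = (11.2/10)·3 + (8.7/10)·5 + (2.7/10)·0 = 7.71 m³/s.

Q ≈ 7.71 m³/s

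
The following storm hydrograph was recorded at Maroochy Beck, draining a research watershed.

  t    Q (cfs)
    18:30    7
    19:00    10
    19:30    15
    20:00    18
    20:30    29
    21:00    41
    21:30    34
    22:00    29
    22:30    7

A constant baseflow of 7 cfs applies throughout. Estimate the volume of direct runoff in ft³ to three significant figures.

Direct-runoff ordinates (Q − Q_b): 0.0, 3.0, 8.0, 11.0, 22.0, 34.0, 27.0, 22.0, 0.0 cfs.
ΣQ_DR = 127.0 cfs.
With Δt = 0.5 h = 1800 s, V = ΣQ_DR · Δt = 127.0 × 1800 = 2.29 × 10^5 ft³.

V ≈ 2.29 × 10^5 ft³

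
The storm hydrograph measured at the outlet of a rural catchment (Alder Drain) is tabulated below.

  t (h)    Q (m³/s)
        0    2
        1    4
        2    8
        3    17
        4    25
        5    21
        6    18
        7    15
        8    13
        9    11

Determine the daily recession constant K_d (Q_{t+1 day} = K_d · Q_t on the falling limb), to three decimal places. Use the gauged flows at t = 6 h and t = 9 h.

Between t = 6 h and t = 9 h the flow falls from 18 to 11 m³/s over 3×1 h = 3 h.
Per-interval ratio K = (11/18)^(1/3) = 0.8486; K_d = K^(24/1) = 0.019.

K_d ≈ 0.019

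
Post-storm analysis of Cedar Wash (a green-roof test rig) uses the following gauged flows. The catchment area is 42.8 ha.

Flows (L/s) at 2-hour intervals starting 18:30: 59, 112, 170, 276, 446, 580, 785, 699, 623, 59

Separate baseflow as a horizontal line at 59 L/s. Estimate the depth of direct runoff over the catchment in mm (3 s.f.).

Direct runoff: 0.0, 53.0, 111.0, 217.0, 387.0, 521.0, 726.0, 640.0, 564.0, 0.0 L/s; ΣQ_DR = 3219 L/s.
V = ΣQ_DR · Δt = 3219 × 7200 s = 2.318 × 10^7 L.
Over A = 42.8 ha, depth = V / A = 54.2 mm.

d ≈ 54.2 mm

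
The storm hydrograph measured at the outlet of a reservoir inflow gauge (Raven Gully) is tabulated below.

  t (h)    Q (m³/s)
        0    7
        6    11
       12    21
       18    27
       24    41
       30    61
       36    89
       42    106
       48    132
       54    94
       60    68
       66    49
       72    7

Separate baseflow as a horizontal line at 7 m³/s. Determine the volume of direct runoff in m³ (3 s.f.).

V ≈ 1.34 × 10^7 m³

Direct-runoff ordinates (Q − Q_b): 0.0, 4.0, 14.0, 20.0, 34.0, 54.0, 82.0, 99.0, 125.0, 87.0, 61.0, 42.0, 0.0 m³/s.
ΣQ_DR = 622.0 m³/s.
With Δt = 6 h = 21600 s, V = ΣQ_DR · Δt = 622.0 × 21600 = 1.34 × 10^7 m³.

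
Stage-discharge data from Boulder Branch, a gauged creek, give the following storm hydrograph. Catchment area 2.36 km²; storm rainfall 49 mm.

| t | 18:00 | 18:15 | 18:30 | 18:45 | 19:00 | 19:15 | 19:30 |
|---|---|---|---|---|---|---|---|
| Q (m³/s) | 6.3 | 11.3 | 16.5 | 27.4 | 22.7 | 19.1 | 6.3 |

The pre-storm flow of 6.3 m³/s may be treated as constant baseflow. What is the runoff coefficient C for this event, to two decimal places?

C ≈ 0.51

ΣQ_DR = 65.50 m³/s; V = ΣQ_DR·Δt = 58950 m³.
Runoff depth d = V / A = 24.98 mm.
C = d / P = 24.98 / 49 = 0.51.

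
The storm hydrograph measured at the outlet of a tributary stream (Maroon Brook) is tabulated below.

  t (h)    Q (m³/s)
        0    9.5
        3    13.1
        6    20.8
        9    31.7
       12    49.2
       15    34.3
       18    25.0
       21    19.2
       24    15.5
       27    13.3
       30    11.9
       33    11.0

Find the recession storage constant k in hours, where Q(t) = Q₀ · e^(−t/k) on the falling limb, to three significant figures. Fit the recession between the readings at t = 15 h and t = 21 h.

k ≈ 10.3 h

On the falling limb, Q drops from 34.3 to 19.2 m³/s between t = 15 h and t = 21 h (Δt = 6 h).
k = −Δt / ln(Q₂/Q₁) = −6 / ln(19.2/34.3) = 10.3 h.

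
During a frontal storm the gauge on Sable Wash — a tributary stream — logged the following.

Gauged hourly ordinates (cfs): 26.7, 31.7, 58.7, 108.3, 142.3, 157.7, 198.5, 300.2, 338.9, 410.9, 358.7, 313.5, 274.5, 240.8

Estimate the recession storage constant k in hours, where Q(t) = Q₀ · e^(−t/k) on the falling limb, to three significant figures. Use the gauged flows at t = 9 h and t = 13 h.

On the falling limb, Q drops from 410.9 to 240.8 cfs between t = 9 h and t = 13 h (Δt = 4 h).
k = −Δt / ln(Q₂/Q₁) = −4 / ln(240.8/410.9) = 7.49 h.

k ≈ 7.49 h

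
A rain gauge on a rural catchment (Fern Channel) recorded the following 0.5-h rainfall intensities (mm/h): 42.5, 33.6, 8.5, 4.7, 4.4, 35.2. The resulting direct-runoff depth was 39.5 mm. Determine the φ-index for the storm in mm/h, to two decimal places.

φ ≈ 10.77 mm/h

Only the 3 blocks with intensity above φ contribute runoff: 42.5, 33.6, 35.2 mm/h.
Σ(I−φ)·Δt = d  ⇒  (42.5+33.6+35.2 − 3φ)·0.5 = 39.5
φ = (111.3 − 39.5/0.5) / 3 = 10.77 mm/h.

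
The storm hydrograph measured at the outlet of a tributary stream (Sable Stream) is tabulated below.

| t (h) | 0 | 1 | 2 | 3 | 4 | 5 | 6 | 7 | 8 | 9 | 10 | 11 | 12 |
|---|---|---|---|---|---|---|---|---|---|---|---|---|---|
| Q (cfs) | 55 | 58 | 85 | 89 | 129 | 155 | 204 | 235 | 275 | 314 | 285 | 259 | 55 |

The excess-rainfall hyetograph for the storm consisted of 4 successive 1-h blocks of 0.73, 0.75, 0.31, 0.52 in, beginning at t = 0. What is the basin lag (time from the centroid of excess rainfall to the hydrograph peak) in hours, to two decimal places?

Centroid of excess rainfall: t_c = Σ P_i·t̄_i / ΣP_i = 1.7684 h (block centres at 0.5, 1.5, 2.5, 3.5 h).
Hydrograph peak occurs at t = 9 h, so basin lag t_L = 9 − 1.7684 = 7.23 h.

t_L ≈ 7.23 h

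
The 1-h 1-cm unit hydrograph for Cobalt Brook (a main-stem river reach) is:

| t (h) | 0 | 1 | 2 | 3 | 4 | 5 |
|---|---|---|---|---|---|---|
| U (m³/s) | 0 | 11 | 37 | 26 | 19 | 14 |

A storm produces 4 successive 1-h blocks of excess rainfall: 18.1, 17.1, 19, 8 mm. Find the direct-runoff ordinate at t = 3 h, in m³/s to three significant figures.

By discrete convolution, Q_j = Σ (P_i / 10 mm) · U_{j−i}.
At t = 3 h (j=3): Q = (18.1/10)·26 + (17.1/10)·37 + (19/10)·11 + (8/10)·0 = 131 m³/s.

Q ≈ 131 m³/s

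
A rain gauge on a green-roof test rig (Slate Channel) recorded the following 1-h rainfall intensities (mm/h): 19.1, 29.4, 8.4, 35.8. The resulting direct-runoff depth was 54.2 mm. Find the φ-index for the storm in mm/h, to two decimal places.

φ ≈ 10.03 mm/h

Only the 3 blocks with intensity above φ contribute runoff: 19.1, 29.4, 35.8 mm/h.
Σ(I−φ)·Δt = d  ⇒  (19.1+29.4+35.8 − 3φ)·1 = 54.2
φ = (84.30 − 54.2/1) / 3 = 10.03 mm/h.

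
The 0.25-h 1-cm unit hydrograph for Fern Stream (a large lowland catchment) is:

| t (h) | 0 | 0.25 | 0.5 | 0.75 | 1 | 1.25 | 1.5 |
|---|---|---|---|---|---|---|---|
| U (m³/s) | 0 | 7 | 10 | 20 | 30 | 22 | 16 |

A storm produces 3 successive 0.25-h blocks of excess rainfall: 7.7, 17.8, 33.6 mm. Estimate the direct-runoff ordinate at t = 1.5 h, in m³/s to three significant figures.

By discrete convolution, Q_j = Σ (P_i / 10 mm) · U_{j−i}.
At t = 1.5 h (j=6): Q = (7.7/10)·16 + (17.8/10)·22 + (33.6/10)·30 = 152 m³/s.

Q ≈ 152 m³/s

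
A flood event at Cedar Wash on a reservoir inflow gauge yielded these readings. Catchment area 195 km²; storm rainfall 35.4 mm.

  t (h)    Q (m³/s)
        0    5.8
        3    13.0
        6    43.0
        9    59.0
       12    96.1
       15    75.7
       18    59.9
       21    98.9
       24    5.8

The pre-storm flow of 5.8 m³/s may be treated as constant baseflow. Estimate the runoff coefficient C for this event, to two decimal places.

ΣQ_DR = 405.0 m³/s; V = ΣQ_DR·Δt = 4.374 × 10^6 m³.
Runoff depth d = V / A = 22.43 mm.
C = d / P = 22.43 / 35.4 = 0.63.

C ≈ 0.63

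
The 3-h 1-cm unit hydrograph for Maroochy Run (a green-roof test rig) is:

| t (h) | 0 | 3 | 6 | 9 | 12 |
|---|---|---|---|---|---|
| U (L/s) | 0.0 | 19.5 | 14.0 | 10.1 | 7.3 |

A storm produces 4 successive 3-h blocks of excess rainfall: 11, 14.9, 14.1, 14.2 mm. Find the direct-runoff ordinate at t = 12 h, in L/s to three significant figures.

Q ≈ 70.5 L/s

By discrete convolution, Q_j = Σ (P_i / 10 mm) · U_{j−i}.
At t = 12 h (j=4): Q = (11/10)·7.3 + (14.9/10)·10.1 + (14.1/10)·14.0 + (14.2/10)·19.5 = 70.5 L/s.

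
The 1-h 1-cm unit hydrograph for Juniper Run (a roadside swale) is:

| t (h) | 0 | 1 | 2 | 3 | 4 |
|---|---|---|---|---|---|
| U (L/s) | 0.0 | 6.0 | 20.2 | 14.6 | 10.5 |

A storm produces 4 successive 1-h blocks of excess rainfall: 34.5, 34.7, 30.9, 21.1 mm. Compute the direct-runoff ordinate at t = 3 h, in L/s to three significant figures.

By discrete convolution, Q_j = Σ (P_i / 10 mm) · U_{j−i}.
At t = 3 h (j=3): Q = (34.5/10)·14.6 + (34.7/10)·20.2 + (30.9/10)·6.0 + (21.1/10)·0.0 = 139 L/s.

Q ≈ 139 L/s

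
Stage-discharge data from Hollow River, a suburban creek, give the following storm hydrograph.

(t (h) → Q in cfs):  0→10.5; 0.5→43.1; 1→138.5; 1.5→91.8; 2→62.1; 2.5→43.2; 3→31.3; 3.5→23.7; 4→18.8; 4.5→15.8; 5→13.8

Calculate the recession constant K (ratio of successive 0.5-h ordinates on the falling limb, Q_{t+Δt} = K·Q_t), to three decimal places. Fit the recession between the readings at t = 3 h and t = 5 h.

Using the recession-limb readings at t = 3 h and t = 5 h: Q falls from 31.3 to 13.8 cfs over 4 intervals.
K = (Q₂/Q₁)^(1/4) = (13.8/31.3)^(1/4) = 0.815.

K ≈ 0.815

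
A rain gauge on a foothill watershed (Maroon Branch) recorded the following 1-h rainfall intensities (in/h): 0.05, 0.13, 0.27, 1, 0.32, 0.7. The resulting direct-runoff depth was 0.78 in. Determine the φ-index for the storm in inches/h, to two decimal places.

φ ≈ 0.46 in/h

Only the 2 blocks with intensity above φ contribute runoff: 1, 0.7 in/h.
Σ(I−φ)·Δt = d  ⇒  (1+0.7 − 2φ)·1 = 0.78
φ = (1.700 − 0.78/1) / 2 = 0.46 in/h.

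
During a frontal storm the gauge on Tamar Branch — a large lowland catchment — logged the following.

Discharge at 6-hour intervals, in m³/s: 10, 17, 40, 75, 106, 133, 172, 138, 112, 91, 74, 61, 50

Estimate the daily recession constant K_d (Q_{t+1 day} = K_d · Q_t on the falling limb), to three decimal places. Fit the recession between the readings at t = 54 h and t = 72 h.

K_d ≈ 0.450

Between t = 54 h and t = 72 h the flow falls from 91 to 50 m³/s over 3×6 h = 18 h.
Per-interval ratio K = (50/91)^(1/3) = 0.8190; K_d = K^(24/6) = 0.450.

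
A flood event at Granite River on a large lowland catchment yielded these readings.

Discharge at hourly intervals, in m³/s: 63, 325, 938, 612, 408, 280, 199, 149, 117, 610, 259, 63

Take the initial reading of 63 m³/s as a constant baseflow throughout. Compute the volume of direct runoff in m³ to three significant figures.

Direct-runoff ordinates (Q − Q_b): 0.0, 262.0, 875.0, 549.0, 345.0, 217.0, 136.0, 86.0, 54.0, 547.0, 196.0, 0.0 m³/s.
ΣQ_DR = 3267 m³/s.
With Δt = 1 h = 3600 s, V = ΣQ_DR · Δt = 3267 × 3600 = 1.18 × 10^7 m³.

V ≈ 1.18 × 10^7 m³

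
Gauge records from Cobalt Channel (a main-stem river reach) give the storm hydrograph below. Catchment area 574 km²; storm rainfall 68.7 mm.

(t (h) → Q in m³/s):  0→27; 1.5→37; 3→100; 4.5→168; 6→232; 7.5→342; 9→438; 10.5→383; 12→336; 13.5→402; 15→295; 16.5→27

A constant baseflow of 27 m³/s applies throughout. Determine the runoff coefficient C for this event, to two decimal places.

ΣQ_DR = 2463 m³/s; V = ΣQ_DR·Δt = 1.330 × 10^7 m³.
Runoff depth d = V / A = 23.17 mm.
C = d / P = 23.17 / 68.7 = 0.34.

C ≈ 0.34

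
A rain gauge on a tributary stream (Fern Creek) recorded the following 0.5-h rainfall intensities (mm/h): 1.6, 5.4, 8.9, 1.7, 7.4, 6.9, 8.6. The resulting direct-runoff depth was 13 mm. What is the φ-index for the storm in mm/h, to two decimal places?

φ ≈ 2.24 mm/h

Only the 5 blocks with intensity above φ contribute runoff: 5.4, 8.9, 7.4, 6.9, 8.6 mm/h.
Σ(I−φ)·Δt = d  ⇒  (5.4+8.9+7.4+6.9+8.6 − 5φ)·0.5 = 13
φ = (37.20 − 13/0.5) / 5 = 2.24 mm/h.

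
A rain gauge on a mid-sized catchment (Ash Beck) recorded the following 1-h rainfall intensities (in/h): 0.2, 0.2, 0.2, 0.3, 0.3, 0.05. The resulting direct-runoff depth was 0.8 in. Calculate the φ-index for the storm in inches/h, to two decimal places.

φ ≈ 0.08 in/h

Only the 5 blocks with intensity above φ contribute runoff: 0.2, 0.2, 0.2, 0.3, 0.3 in/h.
Σ(I−φ)·Δt = d  ⇒  (0.2+0.2+0.2+0.3+0.3 − 5φ)·1 = 0.8
φ = (1.200 − 0.8/1) / 5 = 0.08 in/h.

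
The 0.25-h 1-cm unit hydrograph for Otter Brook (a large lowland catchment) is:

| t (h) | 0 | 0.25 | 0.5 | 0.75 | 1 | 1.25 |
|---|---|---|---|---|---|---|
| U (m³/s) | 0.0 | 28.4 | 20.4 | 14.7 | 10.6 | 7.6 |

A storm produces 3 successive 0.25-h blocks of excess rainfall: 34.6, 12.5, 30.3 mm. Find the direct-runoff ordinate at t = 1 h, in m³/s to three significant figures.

By discrete convolution, Q_j = Σ (P_i / 10 mm) · U_{j−i}.
At t = 1 h (j=4): Q = (34.6/10)·10.6 + (12.5/10)·14.7 + (30.3/10)·20.4 = 117 m³/s.

Q ≈ 117 m³/s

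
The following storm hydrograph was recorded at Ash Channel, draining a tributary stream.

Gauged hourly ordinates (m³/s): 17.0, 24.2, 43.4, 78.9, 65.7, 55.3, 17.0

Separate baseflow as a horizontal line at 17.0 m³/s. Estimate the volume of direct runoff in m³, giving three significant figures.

V ≈ 6.57 × 10^5 m³

Direct-runoff ordinates (Q − Q_b): 0.0, 7.2, 26.4, 61.9, 48.7, 38.3, 0.0 m³/s.
ΣQ_DR = 182.5 m³/s.
With Δt = 1 h = 3600 s, V = ΣQ_DR · Δt = 182.5 × 3600 = 6.57 × 10^5 m³.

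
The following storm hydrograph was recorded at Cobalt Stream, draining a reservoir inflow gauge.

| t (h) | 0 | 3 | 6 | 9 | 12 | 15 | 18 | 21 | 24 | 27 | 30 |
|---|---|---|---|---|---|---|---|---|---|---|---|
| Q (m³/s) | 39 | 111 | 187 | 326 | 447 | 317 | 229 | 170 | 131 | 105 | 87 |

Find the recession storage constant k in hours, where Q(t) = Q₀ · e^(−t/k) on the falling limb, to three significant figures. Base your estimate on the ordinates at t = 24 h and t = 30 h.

On the falling limb, Q drops from 131 to 87 m³/s between t = 24 h and t = 30 h (Δt = 6 h).
k = −Δt / ln(Q₂/Q₁) = −6 / ln(87/131) = 14.7 h.

k ≈ 14.7 h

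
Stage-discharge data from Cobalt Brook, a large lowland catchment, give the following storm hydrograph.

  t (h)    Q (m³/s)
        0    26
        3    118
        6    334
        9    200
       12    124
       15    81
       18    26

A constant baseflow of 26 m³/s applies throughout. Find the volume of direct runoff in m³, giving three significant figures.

Direct-runoff ordinates (Q − Q_b): 0.0, 92.0, 308.0, 174.0, 98.0, 55.0, 0.0 m³/s.
ΣQ_DR = 727.0 m³/s.
With Δt = 3 h = 10800 s, V = ΣQ_DR · Δt = 727.0 × 10800 = 7.85 × 10^6 m³.

V ≈ 7.85 × 10^6 m³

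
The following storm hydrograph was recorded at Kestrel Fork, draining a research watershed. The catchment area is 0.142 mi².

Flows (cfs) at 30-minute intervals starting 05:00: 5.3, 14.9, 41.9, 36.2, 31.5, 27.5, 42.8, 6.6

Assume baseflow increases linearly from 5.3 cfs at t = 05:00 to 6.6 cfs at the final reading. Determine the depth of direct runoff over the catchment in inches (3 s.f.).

d ≈ 0.868 in

Direct runoff: 0.00, 9.41, 36.23, 30.34, 25.46, 21.27, 36.39, 0.00 cfs; ΣQ_DR = 159.1 cfs.
V = ΣQ_DR · Δt = 159.1 × 1800 s = 2.864 × 10^5 ft³.
Over A = 0.142 mi², depth = V / A = 0.868 in.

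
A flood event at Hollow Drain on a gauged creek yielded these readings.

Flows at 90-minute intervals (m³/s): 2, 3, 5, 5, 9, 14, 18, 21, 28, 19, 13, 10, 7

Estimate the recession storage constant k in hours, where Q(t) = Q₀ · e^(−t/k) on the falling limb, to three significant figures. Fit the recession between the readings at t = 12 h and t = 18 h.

k ≈ 4.33 h

On the falling limb, Q drops from 28 to 7 m³/s between t = 12 h and t = 18 h (Δt = 6 h).
k = −Δt / ln(Q₂/Q₁) = −6 / ln(7/28) = 4.33 h.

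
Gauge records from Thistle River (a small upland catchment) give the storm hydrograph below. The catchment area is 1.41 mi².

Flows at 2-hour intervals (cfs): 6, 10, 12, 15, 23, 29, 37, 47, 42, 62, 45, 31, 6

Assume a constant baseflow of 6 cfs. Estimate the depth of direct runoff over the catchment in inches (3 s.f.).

Direct runoff: 0.0, 4.0, 6.0, 9.0, 17.0, 23.0, 31.0, 41.0, 36.0, 56.0, 39.0, 25.0, 0.0 cfs; ΣQ_DR = 287.0 cfs.
V = ΣQ_DR · Δt = 287.0 × 7200 s = 2.066 × 10^6 ft³.
Over A = 1.41 mi², depth = V / A = 0.631 in.

d ≈ 0.631 in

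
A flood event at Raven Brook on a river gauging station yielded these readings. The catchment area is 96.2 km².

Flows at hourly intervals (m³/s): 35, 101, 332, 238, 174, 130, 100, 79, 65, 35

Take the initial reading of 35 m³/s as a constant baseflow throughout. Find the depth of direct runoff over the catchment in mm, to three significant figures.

d ≈ 35.1 mm

Direct runoff: 0.0, 66.0, 297.0, 203.0, 139.0, 95.0, 65.0, 44.0, 30.0, 0.0 m³/s; ΣQ_DR = 939.0 m³/s.
V = ΣQ_DR · Δt = 939.0 × 3600 s = 3.380 × 10^6 m³.
Over A = 96.2 km², depth = V / A = 35.1 mm.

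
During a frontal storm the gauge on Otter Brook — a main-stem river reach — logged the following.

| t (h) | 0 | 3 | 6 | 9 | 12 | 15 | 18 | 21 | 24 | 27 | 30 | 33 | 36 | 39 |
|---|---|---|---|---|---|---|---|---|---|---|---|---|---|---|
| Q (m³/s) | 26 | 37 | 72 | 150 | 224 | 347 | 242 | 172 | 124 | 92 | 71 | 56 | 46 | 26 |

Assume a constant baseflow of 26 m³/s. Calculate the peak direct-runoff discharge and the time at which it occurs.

Q_p = 321.0 m³/s at t = 15 h

Subtracting baseflow gives direct-runoff ordinates: 0.0, 11.0, 46.0, 124.0, 198.0, 321.0, 216.0, 146.0, 98.0, 66.0, 45.0, 30.0, 20.0, 0.0 m³/s.
The maximum is 321.0 m³/s, occurring at the reading for t = 15 h.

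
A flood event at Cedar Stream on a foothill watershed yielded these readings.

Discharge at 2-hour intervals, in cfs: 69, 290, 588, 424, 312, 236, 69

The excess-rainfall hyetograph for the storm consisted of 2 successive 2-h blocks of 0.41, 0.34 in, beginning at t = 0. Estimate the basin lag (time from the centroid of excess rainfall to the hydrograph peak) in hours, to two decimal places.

Centroid of excess rainfall: t_c = Σ P_i·t̄_i / ΣP_i = 1.9067 h (block centres at 1, 3 h).
Hydrograph peak occurs at t = 4 h, so basin lag t_L = 4 − 1.9067 = 2.09 h.

t_L ≈ 2.09 h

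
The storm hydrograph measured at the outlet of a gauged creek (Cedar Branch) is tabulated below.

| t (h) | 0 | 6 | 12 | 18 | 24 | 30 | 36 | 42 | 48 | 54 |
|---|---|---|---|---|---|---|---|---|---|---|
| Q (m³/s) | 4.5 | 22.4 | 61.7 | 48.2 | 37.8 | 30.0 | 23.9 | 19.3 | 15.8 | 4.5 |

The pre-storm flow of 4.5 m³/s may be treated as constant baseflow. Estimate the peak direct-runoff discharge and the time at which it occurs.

Q_p = 57.2 m³/s at t = 12 h

Subtracting baseflow gives direct-runoff ordinates: 0.0, 17.9, 57.2, 43.7, 33.3, 25.5, 19.4, 14.8, 11.3, 0.0 m³/s.
The maximum is 57.2 m³/s, occurring at the reading for t = 12 h.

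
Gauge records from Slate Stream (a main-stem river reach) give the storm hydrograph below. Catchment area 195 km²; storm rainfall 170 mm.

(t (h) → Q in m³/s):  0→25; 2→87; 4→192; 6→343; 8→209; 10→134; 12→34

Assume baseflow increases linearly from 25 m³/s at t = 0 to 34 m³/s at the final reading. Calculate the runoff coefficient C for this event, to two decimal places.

ΣQ_DR = 817.5 m³/s; V = ΣQ_DR·Δt = 5.886 × 10^6 m³.
Runoff depth d = V / A = 30.18 mm.
C = d / P = 30.18 / 170 = 0.18.

C ≈ 0.18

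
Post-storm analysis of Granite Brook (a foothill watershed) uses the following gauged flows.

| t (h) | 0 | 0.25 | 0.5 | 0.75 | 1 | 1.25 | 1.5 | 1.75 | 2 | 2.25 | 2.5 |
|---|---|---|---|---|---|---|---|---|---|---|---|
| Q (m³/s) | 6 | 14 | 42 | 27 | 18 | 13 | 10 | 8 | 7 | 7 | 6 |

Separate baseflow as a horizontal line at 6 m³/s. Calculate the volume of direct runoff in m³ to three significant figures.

V ≈ 82800 m³

Direct-runoff ordinates (Q − Q_b): 0.0, 8.0, 36.0, 21.0, 12.0, 7.0, 4.0, 2.0, 1.0, 1.0, 0.0 m³/s.
ΣQ_DR = 92.00 m³/s.
With Δt = 0.25 h = 900 s, V = ΣQ_DR · Δt = 92.00 × 900 = 82800 m³.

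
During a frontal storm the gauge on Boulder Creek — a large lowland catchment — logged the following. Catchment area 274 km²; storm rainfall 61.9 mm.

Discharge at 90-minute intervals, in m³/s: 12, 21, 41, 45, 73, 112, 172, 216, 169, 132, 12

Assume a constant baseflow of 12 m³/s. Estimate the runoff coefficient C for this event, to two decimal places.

C ≈ 0.28

ΣQ_DR = 873.0 m³/s; V = ΣQ_DR·Δt = 4.714 × 10^6 m³.
Runoff depth d = V / A = 17.21 mm.
C = d / P = 17.21 / 61.9 = 0.28.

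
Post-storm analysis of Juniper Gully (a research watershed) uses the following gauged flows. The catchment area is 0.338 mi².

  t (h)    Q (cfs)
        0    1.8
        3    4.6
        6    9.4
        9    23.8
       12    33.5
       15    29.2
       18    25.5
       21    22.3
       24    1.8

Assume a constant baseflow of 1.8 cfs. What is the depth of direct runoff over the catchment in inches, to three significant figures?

Direct runoff: 0.0, 2.8, 7.6, 22.0, 31.7, 27.4, 23.7, 20.5, 0.0 cfs; ΣQ_DR = 135.7 cfs.
V = ΣQ_DR · Δt = 135.7 × 10800 s = 1.466 × 10^6 ft³.
Over A = 0.338 mi², depth = V / A = 1.87 in.

d ≈ 1.87 in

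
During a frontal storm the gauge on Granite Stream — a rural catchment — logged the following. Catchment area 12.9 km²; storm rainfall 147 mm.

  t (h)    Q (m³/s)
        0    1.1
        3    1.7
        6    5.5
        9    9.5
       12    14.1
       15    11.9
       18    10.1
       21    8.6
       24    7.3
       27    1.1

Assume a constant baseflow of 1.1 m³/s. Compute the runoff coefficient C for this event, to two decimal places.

C ≈ 0.34

ΣQ_DR = 59.90 m³/s; V = ΣQ_DR·Δt = 6.469 × 10^5 m³.
Runoff depth d = V / A = 50.15 mm.
C = d / P = 50.15 / 147 = 0.34.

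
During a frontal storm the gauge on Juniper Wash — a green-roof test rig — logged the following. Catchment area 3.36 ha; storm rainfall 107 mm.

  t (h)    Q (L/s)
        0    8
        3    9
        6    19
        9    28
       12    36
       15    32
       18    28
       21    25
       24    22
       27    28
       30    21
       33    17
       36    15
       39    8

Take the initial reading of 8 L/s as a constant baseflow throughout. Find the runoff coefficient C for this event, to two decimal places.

ΣQ_DR = 184.0 L/s; V = ΣQ_DR·Δt = 1.987 × 10^6 L.
Runoff depth d = V / A = 59.14 mm.
C = d / P = 59.14 / 107 = 0.55.

C ≈ 0.55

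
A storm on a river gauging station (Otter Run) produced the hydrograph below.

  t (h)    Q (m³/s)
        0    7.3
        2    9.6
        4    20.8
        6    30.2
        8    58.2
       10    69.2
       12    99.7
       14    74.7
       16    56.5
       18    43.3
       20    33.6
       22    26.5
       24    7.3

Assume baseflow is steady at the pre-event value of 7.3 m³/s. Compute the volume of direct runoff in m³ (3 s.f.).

V ≈ 3.18 × 10^6 m³

Direct-runoff ordinates (Q − Q_b): 0.0, 2.3, 13.5, 22.9, 50.9, 61.9, 92.4, 67.4, 49.2, 36.0, 26.3, 19.2, 0.0 m³/s.
ΣQ_DR = 442.0 m³/s.
With Δt = 2 h = 7200 s, V = ΣQ_DR · Δt = 442.0 × 7200 = 3.18 × 10^6 m³.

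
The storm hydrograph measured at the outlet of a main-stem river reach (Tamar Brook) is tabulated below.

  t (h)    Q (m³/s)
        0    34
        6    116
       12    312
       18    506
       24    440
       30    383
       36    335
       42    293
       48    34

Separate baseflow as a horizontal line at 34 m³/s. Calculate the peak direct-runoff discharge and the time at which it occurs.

Subtracting baseflow gives direct-runoff ordinates: 0.0, 82.0, 278.0, 472.0, 406.0, 349.0, 301.0, 259.0, 0.0 m³/s.
The maximum is 472.0 m³/s, occurring at the reading for t = 18 h.

Q_p = 472.0 m³/s at t = 18 h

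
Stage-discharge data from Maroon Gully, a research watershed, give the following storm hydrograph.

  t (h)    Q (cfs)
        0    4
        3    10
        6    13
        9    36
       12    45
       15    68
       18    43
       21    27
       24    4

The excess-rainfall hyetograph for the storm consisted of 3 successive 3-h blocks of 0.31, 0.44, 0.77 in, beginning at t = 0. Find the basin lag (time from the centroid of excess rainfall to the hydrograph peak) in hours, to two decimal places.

t_L ≈ 9.59 h

Centroid of excess rainfall: t_c = Σ P_i·t̄_i / ΣP_i = 5.4079 h (block centres at 1.5, 4.5, 7.5 h).
Hydrograph peak occurs at t = 15 h, so basin lag t_L = 15 − 5.4079 = 9.59 h.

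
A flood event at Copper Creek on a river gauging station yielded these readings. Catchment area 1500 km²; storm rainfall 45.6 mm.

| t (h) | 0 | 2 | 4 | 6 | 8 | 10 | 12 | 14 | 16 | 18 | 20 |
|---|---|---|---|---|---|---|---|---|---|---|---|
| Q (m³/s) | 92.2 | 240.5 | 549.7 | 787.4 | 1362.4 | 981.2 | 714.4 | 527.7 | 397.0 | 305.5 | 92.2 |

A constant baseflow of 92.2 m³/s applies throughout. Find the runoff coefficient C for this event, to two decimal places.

ΣQ_DR = 5036 m³/s; V = ΣQ_DR·Δt = 3.626 × 10^7 m³.
Runoff depth d = V / A = 24.17 mm.
C = d / P = 24.17 / 45.6 = 0.53.

C ≈ 0.53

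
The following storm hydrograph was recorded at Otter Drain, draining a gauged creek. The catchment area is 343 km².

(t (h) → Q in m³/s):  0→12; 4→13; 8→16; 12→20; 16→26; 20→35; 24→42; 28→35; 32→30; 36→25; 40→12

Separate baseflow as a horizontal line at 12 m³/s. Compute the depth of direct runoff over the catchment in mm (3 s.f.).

Direct runoff: 0.0, 1.0, 4.0, 8.0, 14.0, 23.0, 30.0, 23.0, 18.0, 13.0, 0.0 m³/s; ΣQ_DR = 134.0 m³/s.
V = ΣQ_DR · Δt = 134.0 × 14400 s = 1.930 × 10^6 m³.
Over A = 343 km², depth = V / A = 5.63 mm.

d ≈ 5.63 mm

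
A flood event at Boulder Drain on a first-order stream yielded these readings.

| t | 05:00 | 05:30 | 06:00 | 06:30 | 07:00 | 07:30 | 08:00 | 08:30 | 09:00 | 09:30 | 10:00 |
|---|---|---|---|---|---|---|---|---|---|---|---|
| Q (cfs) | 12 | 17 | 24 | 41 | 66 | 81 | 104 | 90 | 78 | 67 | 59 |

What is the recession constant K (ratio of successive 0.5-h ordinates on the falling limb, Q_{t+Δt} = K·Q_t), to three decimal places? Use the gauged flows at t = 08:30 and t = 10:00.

K ≈ 0.869

Using the recession-limb readings at t = 08:30 and t = 10:00: Q falls from 90 to 59 cfs over 3 intervals.
K = (Q₂/Q₁)^(1/3) = (59/90)^(1/3) = 0.869.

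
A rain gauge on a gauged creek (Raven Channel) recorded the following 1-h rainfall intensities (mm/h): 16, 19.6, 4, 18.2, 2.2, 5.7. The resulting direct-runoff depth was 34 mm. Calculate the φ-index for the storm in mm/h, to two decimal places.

Only the 3 blocks with intensity above φ contribute runoff: 16, 19.6, 18.2 mm/h.
Σ(I−φ)·Δt = d  ⇒  (16+19.6+18.2 − 3φ)·1 = 34
φ = (53.80 − 34/1) / 3 = 6.60 mm/h.

φ ≈ 6.60 mm/h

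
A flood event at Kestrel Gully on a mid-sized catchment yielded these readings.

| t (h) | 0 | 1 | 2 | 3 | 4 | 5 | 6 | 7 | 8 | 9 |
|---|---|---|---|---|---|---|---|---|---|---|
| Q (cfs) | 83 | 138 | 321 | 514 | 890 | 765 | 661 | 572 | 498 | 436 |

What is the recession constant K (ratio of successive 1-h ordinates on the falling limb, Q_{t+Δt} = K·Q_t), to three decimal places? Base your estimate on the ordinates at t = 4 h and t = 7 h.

Using the recession-limb readings at t = 4 h and t = 7 h: Q falls from 890 to 572 cfs over 3 intervals.
K = (Q₂/Q₁)^(1/3) = (572/890)^(1/3) = 0.863.

K ≈ 0.863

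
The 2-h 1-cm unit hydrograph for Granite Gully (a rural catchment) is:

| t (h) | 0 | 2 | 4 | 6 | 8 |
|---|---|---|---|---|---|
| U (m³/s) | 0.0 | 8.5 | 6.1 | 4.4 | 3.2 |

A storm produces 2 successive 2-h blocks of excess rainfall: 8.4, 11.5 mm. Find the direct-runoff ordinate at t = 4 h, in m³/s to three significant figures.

By discrete convolution, Q_j = Σ (P_i / 10 mm) · U_{j−i}.
At t = 4 h (j=2): Q = (8.4/10)·6.1 + (11.5/10)·8.5 = 14.9 m³/s.

Q ≈ 14.9 m³/s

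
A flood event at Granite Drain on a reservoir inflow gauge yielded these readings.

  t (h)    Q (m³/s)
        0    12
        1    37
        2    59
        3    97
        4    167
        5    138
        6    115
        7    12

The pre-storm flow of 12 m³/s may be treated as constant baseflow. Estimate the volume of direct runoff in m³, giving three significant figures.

Direct-runoff ordinates (Q − Q_b): 0.0, 25.0, 47.0, 85.0, 155.0, 126.0, 103.0, 0.0 m³/s.
ΣQ_DR = 541.0 m³/s.
With Δt = 1 h = 3600 s, V = ΣQ_DR · Δt = 541.0 × 3600 = 1.95 × 10^6 m³.

V ≈ 1.95 × 10^6 m³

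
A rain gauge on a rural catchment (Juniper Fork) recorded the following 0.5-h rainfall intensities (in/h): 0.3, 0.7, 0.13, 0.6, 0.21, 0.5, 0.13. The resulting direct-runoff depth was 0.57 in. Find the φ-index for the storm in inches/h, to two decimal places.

Only the 4 blocks with intensity above φ contribute runoff: 0.3, 0.7, 0.6, 0.5 in/h.
Σ(I−φ)·Δt = d  ⇒  (0.3+0.7+0.6+0.5 − 4φ)·0.5 = 0.57
φ = (2.100 − 0.57/0.5) / 4 = 0.24 in/h.

φ ≈ 0.24 in/h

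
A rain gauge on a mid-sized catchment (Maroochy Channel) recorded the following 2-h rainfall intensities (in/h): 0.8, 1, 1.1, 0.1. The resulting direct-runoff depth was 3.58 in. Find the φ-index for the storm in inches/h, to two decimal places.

Only the 3 blocks with intensity above φ contribute runoff: 0.8, 1, 1.1 in/h.
Σ(I−φ)·Δt = d  ⇒  (0.8+1+1.1 − 3φ)·2 = 3.58
φ = (2.900 − 3.58/2) / 3 = 0.37 in/h.

φ ≈ 0.37 in/h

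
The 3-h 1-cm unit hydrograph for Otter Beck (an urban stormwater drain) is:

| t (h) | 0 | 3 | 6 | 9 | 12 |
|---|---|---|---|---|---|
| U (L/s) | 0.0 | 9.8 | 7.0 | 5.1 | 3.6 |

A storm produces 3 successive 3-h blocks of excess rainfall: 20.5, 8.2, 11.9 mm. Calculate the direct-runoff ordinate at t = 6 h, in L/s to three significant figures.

Q ≈ 22.4 L/s

By discrete convolution, Q_j = Σ (P_i / 10 mm) · U_{j−i}.
At t = 6 h (j=2): Q = (20.5/10)·7.0 + (8.2/10)·9.8 + (11.9/10)·0.0 = 22.4 L/s.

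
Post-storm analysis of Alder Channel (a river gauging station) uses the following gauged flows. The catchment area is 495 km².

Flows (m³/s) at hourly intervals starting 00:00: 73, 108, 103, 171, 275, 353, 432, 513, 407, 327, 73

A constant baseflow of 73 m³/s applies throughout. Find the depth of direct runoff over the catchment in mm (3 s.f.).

d ≈ 14.8 mm

Direct runoff: 0.0, 35.0, 30.0, 98.0, 202.0, 280.0, 359.0, 440.0, 334.0, 254.0, 0.0 m³/s; ΣQ_DR = 2032 m³/s.
V = ΣQ_DR · Δt = 2032 × 3600 s = 7.315 × 10^6 m³.
Over A = 495 km², depth = V / A = 14.8 mm.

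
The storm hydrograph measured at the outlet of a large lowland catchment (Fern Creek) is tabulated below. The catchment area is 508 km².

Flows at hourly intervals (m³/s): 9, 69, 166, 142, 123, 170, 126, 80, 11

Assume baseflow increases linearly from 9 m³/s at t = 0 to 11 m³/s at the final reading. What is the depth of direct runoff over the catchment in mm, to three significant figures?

Direct runoff: 0.00, 59.75, 156.50, 132.25, 113.00, 159.75, 115.50, 69.25, 0.00 m³/s; ΣQ_DR = 806.0 m³/s.
V = ΣQ_DR · Δt = 806.0 × 3600 s = 2.902 × 10^6 m³.
Over A = 508 km², depth = V / A = 5.71 mm.

d ≈ 5.71 mm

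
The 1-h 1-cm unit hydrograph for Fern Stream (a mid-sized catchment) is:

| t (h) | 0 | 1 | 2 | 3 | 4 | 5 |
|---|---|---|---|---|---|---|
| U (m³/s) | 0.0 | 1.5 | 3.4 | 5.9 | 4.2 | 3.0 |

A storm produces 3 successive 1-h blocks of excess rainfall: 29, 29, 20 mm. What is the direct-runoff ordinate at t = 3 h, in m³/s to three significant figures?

By discrete convolution, Q_j = Σ (P_i / 10 mm) · U_{j−i}.
At t = 3 h (j=3): Q = (29/10)·5.9 + (29/10)·3.4 + (20/10)·1.5 = 30.0 m³/s.

Q ≈ 30.0 m³/s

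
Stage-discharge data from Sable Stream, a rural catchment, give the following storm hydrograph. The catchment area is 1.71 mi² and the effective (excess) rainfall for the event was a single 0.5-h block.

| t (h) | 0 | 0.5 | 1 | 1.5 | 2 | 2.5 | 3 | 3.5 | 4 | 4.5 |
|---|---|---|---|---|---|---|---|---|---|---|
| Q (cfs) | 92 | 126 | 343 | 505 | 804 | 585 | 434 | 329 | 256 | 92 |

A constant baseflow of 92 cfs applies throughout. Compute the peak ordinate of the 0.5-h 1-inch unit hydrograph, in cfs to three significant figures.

Direct runoff: 0.0, 34.0, 251.0, 413.0, 712.0, 493.0, 342.0, 237.0, 164.0, 0.0 cfs; ΣQ_DR = 2646 cfs, peak = 712.0 cfs.
Runoff depth d = ΣQ_DR·Δt / A = 2646 × 1800 / (1.71 mi²) = 1.199 in.
The 1-inch UH is the DRH scaled by (1 in)/d, so U_p = 712.0 × 1/1.199 = 594 cfs.

U_p ≈ 594 cfs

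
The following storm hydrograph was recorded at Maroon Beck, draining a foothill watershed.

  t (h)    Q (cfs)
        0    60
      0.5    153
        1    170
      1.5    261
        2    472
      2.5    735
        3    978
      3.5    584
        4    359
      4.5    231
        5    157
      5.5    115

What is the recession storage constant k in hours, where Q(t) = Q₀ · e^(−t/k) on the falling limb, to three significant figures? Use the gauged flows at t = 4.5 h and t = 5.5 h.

On the falling limb, Q drops from 231 to 115 cfs between t = 4.5 h and t = 5.5 h (Δt = 1 h).
k = −Δt / ln(Q₂/Q₁) = −1 / ln(115/231) = 1.43 h.

k ≈ 1.43 h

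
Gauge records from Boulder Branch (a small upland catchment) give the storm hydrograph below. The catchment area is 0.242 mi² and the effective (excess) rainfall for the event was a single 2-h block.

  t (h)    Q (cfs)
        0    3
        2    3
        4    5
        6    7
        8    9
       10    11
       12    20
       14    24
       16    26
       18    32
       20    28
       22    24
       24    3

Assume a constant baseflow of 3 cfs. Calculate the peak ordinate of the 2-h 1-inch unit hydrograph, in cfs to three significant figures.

U_p ≈ 14.5 cfs

Direct runoff: 0.0, 0.0, 2.0, 4.0, 6.0, 8.0, 17.0, 21.0, 23.0, 29.0, 25.0, 21.0, 0.0 cfs; ΣQ_DR = 156.0 cfs, peak = 29.0 cfs.
Runoff depth d = ΣQ_DR·Δt / A = 156.0 × 7200 / (0.242 mi²) = 1.998 in.
The 1-inch UH is the DRH scaled by (1 in)/d, so U_p = 29.0 × 1/1.998 = 14.5 cfs.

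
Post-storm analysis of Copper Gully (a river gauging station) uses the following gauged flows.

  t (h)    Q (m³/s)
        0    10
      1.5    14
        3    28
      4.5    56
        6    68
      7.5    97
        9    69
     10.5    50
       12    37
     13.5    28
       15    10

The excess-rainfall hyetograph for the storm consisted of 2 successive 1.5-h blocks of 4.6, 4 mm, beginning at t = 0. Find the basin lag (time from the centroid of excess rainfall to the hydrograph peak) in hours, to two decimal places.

Centroid of excess rainfall: t_c = Σ P_i·t̄_i / ΣP_i = 1.4477 h (block centres at 0.75, 2.25 h).
Hydrograph peak occurs at t = 7.5 h, so basin lag t_L = 7.5 − 1.4477 = 6.05 h.

t_L ≈ 6.05 h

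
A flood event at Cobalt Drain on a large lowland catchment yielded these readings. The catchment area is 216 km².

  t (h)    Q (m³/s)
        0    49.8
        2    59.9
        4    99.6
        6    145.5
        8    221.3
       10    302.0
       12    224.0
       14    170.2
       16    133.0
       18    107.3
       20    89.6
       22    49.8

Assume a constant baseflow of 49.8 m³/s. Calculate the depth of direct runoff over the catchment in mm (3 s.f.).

d ≈ 35.1 mm

Direct runoff: 0.0, 10.1, 49.8, 95.7, 171.5, 252.2, 174.2, 120.4, 83.2, 57.5, 39.8, 0.0 m³/s; ΣQ_DR = 1054 m³/s.
V = ΣQ_DR · Δt = 1054 × 7200 s = 7.592 × 10^6 m³.
Over A = 216 km², depth = V / A = 35.1 mm.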